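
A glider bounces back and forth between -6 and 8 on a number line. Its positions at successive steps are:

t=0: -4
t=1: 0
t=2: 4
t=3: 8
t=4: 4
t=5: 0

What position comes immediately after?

The value travels 4 per step and bounces off the walls at -6 and 8.
  step 6: 0 → -4

-4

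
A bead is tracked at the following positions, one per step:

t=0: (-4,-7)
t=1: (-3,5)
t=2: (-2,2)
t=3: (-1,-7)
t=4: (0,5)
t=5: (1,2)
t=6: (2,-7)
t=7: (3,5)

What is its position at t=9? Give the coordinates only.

First: linear, +1 per step → 5 at step 9.
Second: cycles through -7, 5, 2 every 3 steps. Step 9 lands at position 0 of the cycle → -7.

(5,-7)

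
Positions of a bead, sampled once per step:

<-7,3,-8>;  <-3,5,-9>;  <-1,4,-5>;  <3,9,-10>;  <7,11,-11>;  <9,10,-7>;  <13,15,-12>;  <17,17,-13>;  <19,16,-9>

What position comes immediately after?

<23,21,-14>

Differencing gives <+4,+2,-1>, <+2,-1,+4>, <+4,+5,-5>, <+4,+2,-1>, <+2,-1,+4>, <+4,+5,-5>, <+4,+2,-1>, <+2,-1,+4>. This is the pattern <+4,+2,-1>, <+2,-1,+4>, <+4,+5,-5> repeated.
step 9: apply <+4,+5,-5> → <23,21,-14>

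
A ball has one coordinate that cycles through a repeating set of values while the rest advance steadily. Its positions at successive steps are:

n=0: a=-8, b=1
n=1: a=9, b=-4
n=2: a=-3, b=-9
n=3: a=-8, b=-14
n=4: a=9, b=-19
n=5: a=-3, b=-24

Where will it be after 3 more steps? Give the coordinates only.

a=-3, b=-39

A: cycles through -8, 9, -3 every 3 steps. Step 8 lands at position 2 of the cycle → -3.
B: linear, -5 per step → -39 at step 8.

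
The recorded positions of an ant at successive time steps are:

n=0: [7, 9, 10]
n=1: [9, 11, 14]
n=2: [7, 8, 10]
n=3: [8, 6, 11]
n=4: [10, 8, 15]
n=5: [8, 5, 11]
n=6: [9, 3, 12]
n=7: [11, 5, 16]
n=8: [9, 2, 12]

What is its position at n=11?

[10, -1, 13]

Differencing gives [+2, +2, +4], [-2, -3, -4], [+1, -2, +1], [+2, +2, +4], [-2, -3, -4], [+1, -2, +1], [+2, +2, +4], [-2, -3, -4]. This is the pattern [+2, +2, +4], [-2, -3, -4], [+1, -2, +1] repeated.
step 9: apply [+1, -2, +1] → [10, 0, 13]
step 10: apply [+2, +2, +4] → [12, 2, 17]
step 11: apply [-2, -3, -4] → [10, -1, 13]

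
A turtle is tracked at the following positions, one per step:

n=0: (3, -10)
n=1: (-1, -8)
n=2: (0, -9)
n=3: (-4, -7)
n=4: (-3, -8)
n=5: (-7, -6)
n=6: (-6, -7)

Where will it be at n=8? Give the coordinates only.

(-9, -6)

Differencing gives (-4, +2), (+1, -1), (-4, +2), (+1, -1), (-4, +2), (+1, -1). This is the pattern (-4, +2), (+1, -1) repeated.
step 7: apply (-4, +2) → (-10, -5)
step 8: apply (+1, -1) → (-9, -6)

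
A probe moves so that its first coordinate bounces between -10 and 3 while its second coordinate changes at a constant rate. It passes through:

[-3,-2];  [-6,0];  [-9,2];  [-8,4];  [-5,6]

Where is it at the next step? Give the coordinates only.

[-2,8]

The first coordinate travels 3 per step and bounces off the walls at -10 and 3.
  step 5: -5 → -2
The second coordinate changes by +2 each step: at step 5 it is 8.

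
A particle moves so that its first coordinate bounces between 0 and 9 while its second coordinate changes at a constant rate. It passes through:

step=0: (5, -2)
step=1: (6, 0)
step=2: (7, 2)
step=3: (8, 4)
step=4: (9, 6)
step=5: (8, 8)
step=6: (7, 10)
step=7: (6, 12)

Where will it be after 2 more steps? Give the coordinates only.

The first coordinate travels 1 per step and bounces off the walls at 0 and 9.
  step 8: 6 → 5
  step 9: 5 → 4
The second coordinate changes by +2 each step: at step 9 it is 16.

(4, 16)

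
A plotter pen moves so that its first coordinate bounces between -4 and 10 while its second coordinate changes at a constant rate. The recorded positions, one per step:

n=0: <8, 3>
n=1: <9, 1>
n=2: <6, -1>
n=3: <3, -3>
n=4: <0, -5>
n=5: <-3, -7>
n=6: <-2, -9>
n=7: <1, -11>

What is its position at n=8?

<4, -13>

The first coordinate reflects between -4 and 10, moving 3 per step.
  step 8: 1 → 4
The second coordinate changes by -2 each step: at step 8 it is -13.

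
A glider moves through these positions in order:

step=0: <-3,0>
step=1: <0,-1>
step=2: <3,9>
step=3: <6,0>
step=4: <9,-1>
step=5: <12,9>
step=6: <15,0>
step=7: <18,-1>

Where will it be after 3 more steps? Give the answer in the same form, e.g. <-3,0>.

The first coordinate changes by +3 each step, so at step 10 it is -3 + 10·(3) = 27.
The second coordinate repeats the cycle [0, -1, 9] with period 3; step 10 mod 3 = 1, giving -1.

<27,-1>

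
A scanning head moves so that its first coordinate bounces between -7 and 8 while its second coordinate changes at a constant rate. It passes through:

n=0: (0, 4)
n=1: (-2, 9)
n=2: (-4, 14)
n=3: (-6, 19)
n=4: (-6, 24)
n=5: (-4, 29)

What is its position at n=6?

The first coordinate reflects between -7 and 8, moving 2 per step.
  step 6: -4 → -2
The second coordinate changes by +5 each step: at step 6 it is 34.

(-2, 34)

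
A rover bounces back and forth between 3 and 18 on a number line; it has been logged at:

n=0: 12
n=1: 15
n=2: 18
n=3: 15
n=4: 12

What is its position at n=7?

3

The value travels 3 per step and bounces off the walls at 3 and 18.
  step 5: 12 → 9
  step 6: 9 → 6
  step 7: 6 → 3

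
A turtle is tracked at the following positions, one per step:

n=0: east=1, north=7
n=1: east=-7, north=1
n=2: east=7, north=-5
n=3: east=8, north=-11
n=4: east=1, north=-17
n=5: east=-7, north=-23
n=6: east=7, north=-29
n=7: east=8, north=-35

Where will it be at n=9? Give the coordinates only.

east=-7, north=-47

The east coordinate repeats the cycle [1, -7, 7, 8] with period 4; step 9 mod 4 = 1, giving -7.
The north coordinate changes by -6 each step, so at step 9 it is 7 + 9·(-6) = -47.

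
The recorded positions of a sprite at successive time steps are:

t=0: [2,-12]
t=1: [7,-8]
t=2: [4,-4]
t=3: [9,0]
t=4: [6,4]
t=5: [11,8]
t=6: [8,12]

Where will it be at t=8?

[10,20]

Step-to-step displacements: [+5,+4], [-3,+4], [+5,+4], [-3,+4], [+5,+4], [-3,+4] — a repeating cycle of length 2.
step 7: apply [+5,+4] → [13,16]
step 8: apply [-3,+4] → [10,20]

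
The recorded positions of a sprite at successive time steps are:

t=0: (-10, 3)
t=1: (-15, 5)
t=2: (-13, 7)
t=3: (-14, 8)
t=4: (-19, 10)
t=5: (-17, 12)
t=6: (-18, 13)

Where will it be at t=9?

Differencing gives (-5, +2), (+2, +2), (-1, +1), (-5, +2), (+2, +2), (-1, +1). This is the pattern (-5, +2), (+2, +2), (-1, +1) repeated.
step 7: apply (-5, +2) → (-23, 15)
step 8: apply (+2, +2) → (-21, 17)
step 9: apply (-1, +1) → (-22, 18)

(-22, 18)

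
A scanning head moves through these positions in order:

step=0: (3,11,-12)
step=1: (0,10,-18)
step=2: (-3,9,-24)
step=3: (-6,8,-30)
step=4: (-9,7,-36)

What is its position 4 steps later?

(-21,3,-60)

Constant displacement of (-3,-1,-6) per step.
step 5: (-9,7,-36) + (-3,-1,-6) → (-12,6,-42)
step 6: (-12,6,-42) + (-3,-1,-6) → (-15,5,-48)
step 7: (-15,5,-48) + (-3,-1,-6) → (-18,4,-54)
step 8: (-18,4,-54) + (-3,-1,-6) → (-21,3,-60)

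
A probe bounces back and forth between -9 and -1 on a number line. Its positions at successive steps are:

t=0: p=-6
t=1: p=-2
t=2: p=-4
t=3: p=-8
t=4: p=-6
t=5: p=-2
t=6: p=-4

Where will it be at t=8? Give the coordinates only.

p=-6

The value travels 4 per step and bounces off the walls at -9 and -1.
  step 7: -4 → -8
  step 8: -8 → -6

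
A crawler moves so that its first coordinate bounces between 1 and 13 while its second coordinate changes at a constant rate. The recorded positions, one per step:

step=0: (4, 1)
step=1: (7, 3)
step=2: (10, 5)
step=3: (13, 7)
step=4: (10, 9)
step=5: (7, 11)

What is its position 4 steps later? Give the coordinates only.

The first coordinate reflects between 1 and 13, moving 3 per step.
  step 6: 7 → 4
  step 7: 4 → 1
  step 8: 1 → 4
  step 9: 4 → 7
The second coordinate changes by +2 each step: at step 9 it is 19.

(7, 19)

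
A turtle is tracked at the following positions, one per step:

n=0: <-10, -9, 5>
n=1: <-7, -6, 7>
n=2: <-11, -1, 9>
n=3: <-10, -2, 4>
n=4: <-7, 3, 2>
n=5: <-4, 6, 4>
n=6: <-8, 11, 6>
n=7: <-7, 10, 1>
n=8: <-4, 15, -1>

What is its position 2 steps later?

The moves between consecutive positions are <+3, +3, +2>, <-4, +5, +2>, <+1, -1, -5>, <+3, +5, -2>, <+3, +3, +2>, <-4, +5, +2>, <+1, -1, -5>, <+3, +5, -2>; they repeat the 4-cycle [<+3, +3, +2>, <-4, +5, +2>, <+1, -1, -5>, <+3, +5, -2>].
step 9: apply <+3, +3, +2> → <-1, 18, 1>
step 10: apply <-4, +5, +2> → <-5, 23, 3>

<-5, 23, 3>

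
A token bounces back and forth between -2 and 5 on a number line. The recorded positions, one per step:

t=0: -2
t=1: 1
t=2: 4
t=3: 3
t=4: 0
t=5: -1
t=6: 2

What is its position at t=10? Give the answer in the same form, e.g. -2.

The value travels 3 per step and bounces off the walls at -2 and 5.
  step 7: 2 → 5
  step 8: 5 → 2
  step 9: 2 → -1
  step 10: -1 → 0

0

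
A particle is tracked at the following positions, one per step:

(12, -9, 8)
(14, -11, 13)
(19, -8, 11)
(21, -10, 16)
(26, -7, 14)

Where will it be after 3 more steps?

The moves between consecutive positions are (+2, -2, +5), (+5, +3, -2), (+2, -2, +5), (+5, +3, -2); they repeat the 2-cycle [(+2, -2, +5), (+5, +3, -2)].
step 5: apply (+2, -2, +5) → (28, -9, 19)
step 6: apply (+5, +3, -2) → (33, -6, 17)
step 7: apply (+2, -2, +5) → (35, -8, 22)

(35, -8, 22)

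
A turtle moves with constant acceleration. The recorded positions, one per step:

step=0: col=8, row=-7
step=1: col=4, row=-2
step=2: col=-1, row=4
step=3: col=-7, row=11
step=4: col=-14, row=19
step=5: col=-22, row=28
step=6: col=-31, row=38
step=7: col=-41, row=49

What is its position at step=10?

Taking differences between consecutive positions: (-4,+5), (-5,+6), (-6,+7), (-7,+8), (-8,+9), (-9,+10), (-10,+11). These grow by (-1,+1) each step.
step 8: col=-41, row=49 + (-11,+12) → col=-52, row=61
step 9: col=-52, row=61 + (-12,+13) → col=-64, row=74
step 10: col=-64, row=74 + (-13,+14) → col=-77, row=88

col=-77, row=88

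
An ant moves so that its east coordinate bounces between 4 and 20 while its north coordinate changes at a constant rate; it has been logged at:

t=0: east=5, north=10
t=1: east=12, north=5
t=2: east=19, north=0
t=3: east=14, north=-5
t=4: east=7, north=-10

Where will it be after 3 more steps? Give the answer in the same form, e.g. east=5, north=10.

The east coordinate travels 7 per step and bounces off the walls at 4 and 20.
  step 5: 7 → 8
  step 6: 8 → 15
  step 7: 15 → 18
The north coordinate changes by -5 each step: at step 7 it is -25.

east=18, north=-25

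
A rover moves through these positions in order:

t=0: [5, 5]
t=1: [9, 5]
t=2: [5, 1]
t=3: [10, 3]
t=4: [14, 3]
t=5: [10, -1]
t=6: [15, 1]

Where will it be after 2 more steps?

[15, -3]

Step-to-step displacements: [+4, +0], [-4, -4], [+5, +2], [+4, +0], [-4, -4], [+5, +2] — a repeating cycle of length 3.
step 7: apply [+4, +0] → [19, 1]
step 8: apply [-4, -4] → [15, -3]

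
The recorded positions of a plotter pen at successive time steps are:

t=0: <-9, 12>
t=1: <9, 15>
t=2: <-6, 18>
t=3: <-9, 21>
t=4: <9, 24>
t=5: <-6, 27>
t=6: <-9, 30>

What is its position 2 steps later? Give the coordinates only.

<-6, 36>

First: cycles through -9, 9, -6 every 3 steps. Step 8 lands at position 2 of the cycle → -6.
Second: linear, +3 per step → 36 at step 8.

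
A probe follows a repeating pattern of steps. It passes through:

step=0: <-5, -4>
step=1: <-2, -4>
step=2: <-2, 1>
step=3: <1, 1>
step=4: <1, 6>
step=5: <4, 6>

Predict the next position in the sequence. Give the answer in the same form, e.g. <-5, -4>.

Step-to-step displacements: <+3, +0>, <+0, +5>, <+3, +0>, <+0, +5>, <+3, +0> — a repeating cycle of length 2.
step 6: apply <+0, +5> → <4, 11>

<4, 11>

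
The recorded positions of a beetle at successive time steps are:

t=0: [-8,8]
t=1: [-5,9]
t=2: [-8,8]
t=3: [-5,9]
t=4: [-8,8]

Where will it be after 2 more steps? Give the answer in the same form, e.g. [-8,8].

[-8,8]

Consecutive displacements [+3,+1], [-3,-1], [+3,+1], [-3,-1] scale by a factor of -1 each step.
step 5: [-8,8] + [+3,+1] → [-5,9]
step 6: [-5,9] + [-3,-1] → [-8,8]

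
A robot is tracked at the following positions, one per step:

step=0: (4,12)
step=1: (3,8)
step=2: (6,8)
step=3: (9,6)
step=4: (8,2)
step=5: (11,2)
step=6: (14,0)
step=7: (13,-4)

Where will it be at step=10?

Step-to-step displacements: (-1,-4), (+3,+0), (+3,-2), (-1,-4), (+3,+0), (+3,-2), (-1,-4) — a repeating cycle of length 3.
step 8: apply (+3,+0) → (16,-4)
step 9: apply (+3,-2) → (19,-6)
step 10: apply (-1,-4) → (18,-10)

(18,-10)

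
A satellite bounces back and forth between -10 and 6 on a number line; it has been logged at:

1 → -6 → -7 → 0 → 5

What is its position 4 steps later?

The value reflects between -10 and 6, moving 7 per step.
  step 5: 5 → -2
  step 6: -2 → -9
  step 7: -9 → -4
  step 8: -4 → 3

3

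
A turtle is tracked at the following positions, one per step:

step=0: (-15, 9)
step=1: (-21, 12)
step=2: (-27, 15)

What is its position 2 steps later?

The position changes by (-6, +3) every step.
step 3: (-27, 15) + (-6, +3) → (-33, 18)
step 4: (-33, 18) + (-6, +3) → (-39, 21)

(-39, 21)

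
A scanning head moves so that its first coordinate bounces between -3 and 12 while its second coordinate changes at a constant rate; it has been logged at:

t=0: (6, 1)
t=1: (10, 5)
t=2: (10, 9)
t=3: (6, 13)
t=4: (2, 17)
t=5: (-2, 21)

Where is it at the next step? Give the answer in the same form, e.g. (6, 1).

The first coordinate travels 4 per step and bounces off the walls at -3 and 12.
  step 6: -2 → 0
The second coordinate changes by +4 each step: at step 6 it is 25.

(0, 25)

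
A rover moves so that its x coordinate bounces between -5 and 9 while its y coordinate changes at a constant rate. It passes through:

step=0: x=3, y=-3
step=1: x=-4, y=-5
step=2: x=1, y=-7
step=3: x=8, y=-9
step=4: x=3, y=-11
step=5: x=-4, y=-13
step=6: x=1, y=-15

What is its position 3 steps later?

The x coordinate travels 7 per step and bounces off the walls at -5 and 9.
  step 7: 1 → 8
  step 8: 8 → 3
  step 9: 3 → -4
The y coordinate changes by -2 each step: at step 9 it is -21.

x=-4, y=-21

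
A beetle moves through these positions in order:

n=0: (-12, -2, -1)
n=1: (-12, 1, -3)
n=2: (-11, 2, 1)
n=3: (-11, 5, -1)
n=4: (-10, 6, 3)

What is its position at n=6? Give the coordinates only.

The moves between consecutive positions are (+0, +3, -2), (+1, +1, +4), (+0, +3, -2), (+1, +1, +4); they repeat the 2-cycle [(+0, +3, -2), (+1, +1, +4)].
step 5: apply (+0, +3, -2) → (-10, 9, 1)
step 6: apply (+1, +1, +4) → (-9, 10, 5)

(-9, 10, 5)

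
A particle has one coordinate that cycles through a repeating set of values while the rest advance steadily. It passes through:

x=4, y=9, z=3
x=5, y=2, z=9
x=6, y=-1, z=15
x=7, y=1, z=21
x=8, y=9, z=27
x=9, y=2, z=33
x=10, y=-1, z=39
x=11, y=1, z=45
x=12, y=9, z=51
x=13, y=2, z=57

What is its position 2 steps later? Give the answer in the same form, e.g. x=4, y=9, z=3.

The x coordinate changes by +1 each step, so at step 11 it is 4 + 11·(1) = 15.
The y coordinate repeats the cycle [9, 2, -1, 1] with period 4; step 11 mod 4 = 3, giving 1.
The z coordinate changes by +6 each step, so at step 11 it is 3 + 11·(6) = 69.

x=15, y=1, z=69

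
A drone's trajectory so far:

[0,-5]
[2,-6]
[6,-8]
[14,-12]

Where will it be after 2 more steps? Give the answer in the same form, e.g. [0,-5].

Consecutive displacements [+2,-1], [+4,-2], [+8,-4] scale by a factor of 2 each step.
step 4: [14,-12] + [+16,-8] → [30,-20]
step 5: [30,-20] + [+32,-16] → [62,-36]

[62,-36]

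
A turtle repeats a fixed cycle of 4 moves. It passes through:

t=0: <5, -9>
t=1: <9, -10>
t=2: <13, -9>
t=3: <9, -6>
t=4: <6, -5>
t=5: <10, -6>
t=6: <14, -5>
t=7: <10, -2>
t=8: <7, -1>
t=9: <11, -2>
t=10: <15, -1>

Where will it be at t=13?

Step-to-step displacements: <+4, -1>, <+4, +1>, <-4, +3>, <-3, +1>, <+4, -1>, <+4, +1>, <-4, +3>, <-3, +1>, <+4, -1>, <+4, +1> — a repeating cycle of length 4.
step 11: apply <-4, +3> → <11, 2>
step 12: apply <-3, +1> → <8, 3>
step 13: apply <+4, -1> → <12, 2>

<12, 2>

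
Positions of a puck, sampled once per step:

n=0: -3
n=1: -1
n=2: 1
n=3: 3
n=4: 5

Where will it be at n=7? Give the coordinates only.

11

Each step adds +2 to the position.
step 5: 5 + 2 → 7
step 6: 7 + 2 → 9
step 7: 9 + 2 → 11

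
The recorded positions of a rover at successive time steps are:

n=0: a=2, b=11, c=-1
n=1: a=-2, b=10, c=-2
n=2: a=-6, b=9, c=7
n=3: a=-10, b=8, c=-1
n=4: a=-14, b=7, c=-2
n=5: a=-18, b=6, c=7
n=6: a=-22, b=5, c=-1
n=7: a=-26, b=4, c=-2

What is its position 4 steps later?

a=-42, b=0, c=7

The a coordinate changes by -4 each step, so at step 11 it is 2 + 11·(-4) = -42.
The b coordinate changes by -1 each step, so at step 11 it is 11 + 11·(-1) = 0.
The c coordinate repeats the cycle [-1, -2, 7] with period 3; step 11 mod 3 = 2, giving 7.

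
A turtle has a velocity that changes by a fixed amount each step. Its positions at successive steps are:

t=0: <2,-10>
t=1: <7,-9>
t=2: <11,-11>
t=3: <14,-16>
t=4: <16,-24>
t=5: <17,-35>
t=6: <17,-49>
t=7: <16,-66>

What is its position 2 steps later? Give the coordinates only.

<11,-109>

Taking differences between consecutive positions: <+5,+1>, <+4,-2>, <+3,-5>, <+2,-8>, <+1,-11>, <+0,-14>, <-1,-17>. These grow by <-1,-3> each step.
step 8: <16,-66> + <-2,-20> → <14,-86>
step 9: <14,-86> + <-3,-23> → <11,-109>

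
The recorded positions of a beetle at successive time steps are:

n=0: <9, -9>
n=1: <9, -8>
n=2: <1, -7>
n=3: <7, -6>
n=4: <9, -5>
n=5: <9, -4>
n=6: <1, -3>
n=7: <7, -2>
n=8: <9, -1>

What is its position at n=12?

<9, 3>

First: cycles through 9, 9, 1, 7 every 4 steps. Step 12 lands at position 0 of the cycle → 9.
Second: linear, +1 per step → 3 at step 12.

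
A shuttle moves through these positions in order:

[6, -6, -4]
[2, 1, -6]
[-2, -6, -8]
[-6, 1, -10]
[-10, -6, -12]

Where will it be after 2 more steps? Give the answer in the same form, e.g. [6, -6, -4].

[-18, -6, -16]

First: linear, -4 per step → -18 at step 6.
Second: cycles through -6, 1 every 2 steps. Step 6 lands at position 0 of the cycle → -6.
Third: linear, -2 per step → -16 at step 6.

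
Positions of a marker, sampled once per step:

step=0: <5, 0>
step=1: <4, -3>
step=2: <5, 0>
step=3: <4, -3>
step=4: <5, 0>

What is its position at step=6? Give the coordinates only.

The jumps are <-1, -3>, <+1, +3>, <-1, -3>, <+1, +3> — a geometric progression with ratio -1.
step 5: <5, 0> + <-1, -3> → <4, -3>
step 6: <4, -3> + <+1, +3> → <5, 0>

<5, 0>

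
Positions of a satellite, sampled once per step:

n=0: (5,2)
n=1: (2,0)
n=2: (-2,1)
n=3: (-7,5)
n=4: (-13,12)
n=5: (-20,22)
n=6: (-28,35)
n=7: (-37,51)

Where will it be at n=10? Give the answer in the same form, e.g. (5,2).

Successive displacements: (-3,-2), (-4,+1), (-5,+4), (-6,+7), (-7,+10), (-8,+13), (-9,+16) — each changes by (-1,+3).
step 8: (-37,51) + (-10,+19) → (-47,70)
step 9: (-47,70) + (-11,+22) → (-58,92)
step 10: (-58,92) + (-12,+25) → (-70,117)

(-70,117)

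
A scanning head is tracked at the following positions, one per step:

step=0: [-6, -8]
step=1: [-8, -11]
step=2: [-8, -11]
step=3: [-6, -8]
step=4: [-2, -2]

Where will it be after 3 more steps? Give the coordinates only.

Successive displacements: [-2, -3], [+0, +0], [+2, +3], [+4, +6] — each changes by [+2, +3].
step 5: [-2, -2] + [+6, +9] → [4, 7]
step 6: [4, 7] + [+8, +12] → [12, 19]
step 7: [12, 19] + [+10, +15] → [22, 34]

[22, 34]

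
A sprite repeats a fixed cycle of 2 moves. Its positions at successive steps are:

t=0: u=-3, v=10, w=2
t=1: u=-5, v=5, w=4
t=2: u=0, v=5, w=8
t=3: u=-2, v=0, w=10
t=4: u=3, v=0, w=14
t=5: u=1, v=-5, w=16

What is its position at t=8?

u=9, v=-10, w=26

Step-to-step displacements: (-2, -5, +2), (+5, +0, +4), (-2, -5, +2), (+5, +0, +4), (-2, -5, +2) — a repeating cycle of length 2.
step 6: apply (+5, +0, +4) → u=6, v=-5, w=20
step 7: apply (-2, -5, +2) → u=4, v=-10, w=22
step 8: apply (+5, +0, +4) → u=9, v=-10, w=26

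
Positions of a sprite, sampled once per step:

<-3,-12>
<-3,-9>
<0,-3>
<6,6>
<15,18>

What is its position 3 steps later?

<60,72>

Successive displacements: <+0,+3>, <+3,+6>, <+6,+9>, <+9,+12> — each changes by <+3,+3>.
step 5: <15,18> + <+12,+15> → <27,33>
step 6: <27,33> + <+15,+18> → <42,51>
step 7: <42,51> + <+18,+21> → <60,72>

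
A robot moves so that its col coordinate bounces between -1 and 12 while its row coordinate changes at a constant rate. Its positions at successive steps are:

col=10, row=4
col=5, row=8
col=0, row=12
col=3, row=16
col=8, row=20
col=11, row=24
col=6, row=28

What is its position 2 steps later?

The col coordinate travels 5 per step and bounces off the walls at -1 and 12.
  step 7: 6 → 1
  step 8: 1 → 2
The row coordinate changes by +4 each step: at step 8 it is 36.

col=2, row=36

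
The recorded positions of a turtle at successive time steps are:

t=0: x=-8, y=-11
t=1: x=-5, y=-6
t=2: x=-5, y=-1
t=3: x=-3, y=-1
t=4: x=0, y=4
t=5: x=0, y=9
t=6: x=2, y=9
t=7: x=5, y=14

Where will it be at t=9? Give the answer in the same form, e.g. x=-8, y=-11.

Step-to-step displacements: (+3, +5), (+0, +5), (+2, +0), (+3, +5), (+0, +5), (+2, +0), (+3, +5) — a repeating cycle of length 3.
step 8: apply (+0, +5) → x=5, y=19
step 9: apply (+2, +0) → x=7, y=19

x=7, y=19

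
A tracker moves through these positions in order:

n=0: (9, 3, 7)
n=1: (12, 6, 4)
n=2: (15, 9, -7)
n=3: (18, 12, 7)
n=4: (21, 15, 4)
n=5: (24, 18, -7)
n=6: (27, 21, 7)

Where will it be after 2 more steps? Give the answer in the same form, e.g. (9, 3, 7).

(33, 27, -7)

The first coordinate changes by +3 each step, so at step 8 it is 9 + 8·(3) = 33.
The second coordinate changes by +3 each step, so at step 8 it is 3 + 8·(3) = 27.
The third coordinate repeats the cycle [7, 4, -7] with period 3; step 8 mod 3 = 2, giving -7.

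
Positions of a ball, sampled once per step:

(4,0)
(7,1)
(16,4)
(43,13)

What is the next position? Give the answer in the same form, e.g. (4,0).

(124,40)

Step-to-step displacements: (+3,+1), (+9,+3), (+27,+9); each is 3× the previous.
step 4: (43,13) + (+81,+27) → (124,40)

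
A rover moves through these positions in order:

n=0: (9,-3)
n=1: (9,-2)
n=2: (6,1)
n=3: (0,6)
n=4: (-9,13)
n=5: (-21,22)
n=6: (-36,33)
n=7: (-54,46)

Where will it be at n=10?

(-126,97)

First differences are (+0,+1), (-3,+3), (-6,+5), (-9,+7), (-12,+9), (-15,+11), (-18,+13); their common second difference is (-3,+2) (constant acceleration).
step 8: (-54,46) + (-21,+15) → (-75,61)
step 9: (-75,61) + (-24,+17) → (-99,78)
step 10: (-99,78) + (-27,+19) → (-126,97)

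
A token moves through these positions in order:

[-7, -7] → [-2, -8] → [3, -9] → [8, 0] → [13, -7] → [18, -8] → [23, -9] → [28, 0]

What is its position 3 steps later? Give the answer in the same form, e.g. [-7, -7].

First: linear, +5 per step → 43 at step 10.
Second: cycles through -7, -8, -9, 0 every 4 steps. Step 10 lands at position 2 of the cycle → -9.

[43, -9]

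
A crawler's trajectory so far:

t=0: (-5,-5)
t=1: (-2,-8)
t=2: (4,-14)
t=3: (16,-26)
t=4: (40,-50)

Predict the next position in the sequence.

(88,-98)

The jumps are (+3,-3), (+6,-6), (+12,-12), (+24,-24) — a geometric progression with ratio 2.
step 5: (40,-50) + (+48,-48) → (88,-98)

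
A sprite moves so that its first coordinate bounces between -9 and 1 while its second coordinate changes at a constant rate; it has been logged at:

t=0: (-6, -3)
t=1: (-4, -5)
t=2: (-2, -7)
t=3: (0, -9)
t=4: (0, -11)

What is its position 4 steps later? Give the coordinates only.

The first coordinate travels 2 per step and bounces off the walls at -9 and 1.
  step 5: 0 → -2
  step 6: -2 → -4
  step 7: -4 → -6
  step 8: -6 → -8
The second coordinate changes by -2 each step: at step 8 it is -19.

(-8, -19)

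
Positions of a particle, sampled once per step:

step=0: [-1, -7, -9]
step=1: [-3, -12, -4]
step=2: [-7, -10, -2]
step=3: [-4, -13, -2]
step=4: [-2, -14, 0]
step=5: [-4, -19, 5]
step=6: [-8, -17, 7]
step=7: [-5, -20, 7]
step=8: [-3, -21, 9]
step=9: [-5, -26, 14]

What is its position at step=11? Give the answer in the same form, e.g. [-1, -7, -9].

[-6, -27, 16]

Differencing gives [-2, -5, +5], [-4, +2, +2], [+3, -3, +0], [+2, -1, +2], [-2, -5, +5], [-4, +2, +2], [+3, -3, +0], [+2, -1, +2], [-2, -5, +5]. This is the pattern [-2, -5, +5], [-4, +2, +2], [+3, -3, +0], [+2, -1, +2] repeated.
step 10: apply [-4, +2, +2] → [-9, -24, 16]
step 11: apply [+3, -3, +0] → [-6, -27, 16]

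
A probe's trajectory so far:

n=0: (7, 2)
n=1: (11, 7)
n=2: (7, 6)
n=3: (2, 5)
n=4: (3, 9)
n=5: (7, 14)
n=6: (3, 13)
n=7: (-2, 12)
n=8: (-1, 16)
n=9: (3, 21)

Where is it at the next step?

(-1, 20)

Step-to-step displacements: (+4, +5), (-4, -1), (-5, -1), (+1, +4), (+4, +5), (-4, -1), (-5, -1), (+1, +4), (+4, +5) — a repeating cycle of length 4.
step 10: apply (-4, -1) → (-1, 20)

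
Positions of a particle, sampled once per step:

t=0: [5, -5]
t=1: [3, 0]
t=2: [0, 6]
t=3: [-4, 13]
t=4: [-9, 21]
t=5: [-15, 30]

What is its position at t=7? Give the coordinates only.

Taking differences between consecutive positions: [-2, +5], [-3, +6], [-4, +7], [-5, +8], [-6, +9]. These grow by [-1, +1] each step.
step 6: [-15, 30] + [-7, +10] → [-22, 40]
step 7: [-22, 40] + [-8, +11] → [-30, 51]

[-30, 51]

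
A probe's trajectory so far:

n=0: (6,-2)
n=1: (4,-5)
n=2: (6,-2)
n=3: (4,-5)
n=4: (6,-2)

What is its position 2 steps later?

(6,-2)

Consecutive displacements (-2,-3), (+2,+3), (-2,-3), (+2,+3) scale by a factor of -1 each step.
step 5: (6,-2) + (-2,-3) → (4,-5)
step 6: (4,-5) + (+2,+3) → (6,-2)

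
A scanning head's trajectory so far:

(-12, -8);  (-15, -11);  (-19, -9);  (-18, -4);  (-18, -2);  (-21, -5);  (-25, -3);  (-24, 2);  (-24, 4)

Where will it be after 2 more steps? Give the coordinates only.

(-31, 3)

Differencing gives (-3, -3), (-4, +2), (+1, +5), (+0, +2), (-3, -3), (-4, +2), (+1, +5), (+0, +2). This is the pattern (-3, -3), (-4, +2), (+1, +5), (+0, +2) repeated.
step 9: apply (-3, -3) → (-27, 1)
step 10: apply (-4, +2) → (-31, 3)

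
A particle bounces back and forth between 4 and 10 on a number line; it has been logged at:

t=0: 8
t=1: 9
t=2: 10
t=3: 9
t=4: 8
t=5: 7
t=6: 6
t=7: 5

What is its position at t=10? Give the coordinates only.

6

The value travels 1 per step and bounces off the walls at 4 and 10.
  step 8: 5 → 4
  step 9: 4 → 5
  step 10: 5 → 6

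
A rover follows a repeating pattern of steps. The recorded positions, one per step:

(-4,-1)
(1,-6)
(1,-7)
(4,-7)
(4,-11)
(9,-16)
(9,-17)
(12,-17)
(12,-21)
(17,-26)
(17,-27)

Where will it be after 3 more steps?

(25,-36)

Step-to-step displacements: (+5,-5), (+0,-1), (+3,+0), (+0,-4), (+5,-5), (+0,-1), (+3,+0), (+0,-4), (+5,-5), (+0,-1) — a repeating cycle of length 4.
step 11: apply (+3,+0) → (20,-27)
step 12: apply (+0,-4) → (20,-31)
step 13: apply (+5,-5) → (25,-36)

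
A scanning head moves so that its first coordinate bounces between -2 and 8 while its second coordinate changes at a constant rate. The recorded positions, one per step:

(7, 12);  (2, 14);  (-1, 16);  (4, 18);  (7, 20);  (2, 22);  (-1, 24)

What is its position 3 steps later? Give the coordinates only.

(2, 30)

The first coordinate travels 5 per step and bounces off the walls at -2 and 8.
  step 7: -1 → 4
  step 8: 4 → 7
  step 9: 7 → 2
The second coordinate changes by +2 each step: at step 9 it is 30.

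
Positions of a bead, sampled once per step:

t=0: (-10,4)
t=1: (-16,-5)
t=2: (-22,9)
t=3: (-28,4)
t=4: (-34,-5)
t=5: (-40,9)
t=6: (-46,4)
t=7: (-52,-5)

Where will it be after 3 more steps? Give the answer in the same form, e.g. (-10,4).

First: linear, -6 per step → -70 at step 10.
Second: cycles through 4, -5, 9 every 3 steps. Step 10 lands at position 1 of the cycle → -5.

(-70,-5)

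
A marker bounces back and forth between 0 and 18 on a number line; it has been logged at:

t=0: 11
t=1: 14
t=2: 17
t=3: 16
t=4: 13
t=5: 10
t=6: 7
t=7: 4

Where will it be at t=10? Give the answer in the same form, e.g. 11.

5

The value reflects between 0 and 18, moving 3 per step.
  step 8: 4 → 1
  step 9: 1 → 2
  step 10: 2 → 5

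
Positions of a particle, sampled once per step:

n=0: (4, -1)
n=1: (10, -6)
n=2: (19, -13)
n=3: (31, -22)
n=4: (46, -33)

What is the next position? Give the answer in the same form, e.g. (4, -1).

(64, -46)

Successive displacements: (+6, -5), (+9, -7), (+12, -9), (+15, -11) — each changes by (+3, -2).
step 5: (46, -33) + (+18, -13) → (64, -46)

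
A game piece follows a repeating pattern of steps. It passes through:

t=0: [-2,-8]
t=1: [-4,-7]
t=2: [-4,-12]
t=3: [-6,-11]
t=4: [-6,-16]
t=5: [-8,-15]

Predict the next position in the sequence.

Step-to-step displacements: [-2,+1], [+0,-5], [-2,+1], [+0,-5], [-2,+1] — a repeating cycle of length 2.
step 6: apply [+0,-5] → [-8,-20]

[-8,-20]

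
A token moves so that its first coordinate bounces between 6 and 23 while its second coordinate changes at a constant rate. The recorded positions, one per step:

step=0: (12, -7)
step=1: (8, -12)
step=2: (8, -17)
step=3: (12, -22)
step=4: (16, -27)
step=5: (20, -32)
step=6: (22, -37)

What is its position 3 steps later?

(10, -52)

The first coordinate reflects between 6 and 23, moving 4 per step.
  step 7: 22 → 18
  step 8: 18 → 14
  step 9: 14 → 10
The second coordinate changes by -5 each step: at step 9 it is -52.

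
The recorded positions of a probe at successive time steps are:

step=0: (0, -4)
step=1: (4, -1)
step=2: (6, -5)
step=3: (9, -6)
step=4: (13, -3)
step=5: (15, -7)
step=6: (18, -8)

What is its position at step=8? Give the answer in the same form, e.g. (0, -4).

Differencing gives (+4, +3), (+2, -4), (+3, -1), (+4, +3), (+2, -4), (+3, -1). This is the pattern (+4, +3), (+2, -4), (+3, -1) repeated.
step 7: apply (+4, +3) → (22, -5)
step 8: apply (+2, -4) → (24, -9)

(24, -9)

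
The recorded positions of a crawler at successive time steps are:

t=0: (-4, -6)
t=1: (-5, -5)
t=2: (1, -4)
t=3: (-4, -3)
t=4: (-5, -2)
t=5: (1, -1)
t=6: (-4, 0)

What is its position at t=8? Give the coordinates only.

The first coordinate repeats the cycle [-4, -5, 1] with period 3; step 8 mod 3 = 2, giving 1.
The second coordinate changes by +1 each step, so at step 8 it is -6 + 8·(1) = 2.

(1, 2)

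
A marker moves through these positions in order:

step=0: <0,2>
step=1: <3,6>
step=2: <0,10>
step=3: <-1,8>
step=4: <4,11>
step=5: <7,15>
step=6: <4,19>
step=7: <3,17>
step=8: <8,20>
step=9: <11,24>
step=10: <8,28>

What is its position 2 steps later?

The moves between consecutive positions are <+3,+4>, <-3,+4>, <-1,-2>, <+5,+3>, <+3,+4>, <-3,+4>, <-1,-2>, <+5,+3>, <+3,+4>, <-3,+4>; they repeat the 4-cycle [<+3,+4>, <-3,+4>, <-1,-2>, <+5,+3>].
step 11: apply <-1,-2> → <7,26>
step 12: apply <+5,+3> → <12,29>

<12,29>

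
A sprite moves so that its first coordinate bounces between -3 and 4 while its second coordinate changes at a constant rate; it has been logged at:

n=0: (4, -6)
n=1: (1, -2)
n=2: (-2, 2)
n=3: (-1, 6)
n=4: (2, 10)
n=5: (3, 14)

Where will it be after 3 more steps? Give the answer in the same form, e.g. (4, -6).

The first coordinate travels 3 per step and bounces off the walls at -3 and 4.
  step 6: 3 → 0
  step 7: 0 → -3
  step 8: -3 → 0
The second coordinate changes by +4 each step: at step 8 it is 26.

(0, 26)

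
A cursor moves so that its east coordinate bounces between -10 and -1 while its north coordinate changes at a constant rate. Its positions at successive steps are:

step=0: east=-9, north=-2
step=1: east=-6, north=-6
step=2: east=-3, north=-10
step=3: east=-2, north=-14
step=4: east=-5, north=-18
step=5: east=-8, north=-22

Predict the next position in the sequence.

The east coordinate travels 3 per step and bounces off the walls at -10 and -1.
  step 6: -8 → -9
The north coordinate changes by -4 each step: at step 6 it is -26.

east=-9, north=-26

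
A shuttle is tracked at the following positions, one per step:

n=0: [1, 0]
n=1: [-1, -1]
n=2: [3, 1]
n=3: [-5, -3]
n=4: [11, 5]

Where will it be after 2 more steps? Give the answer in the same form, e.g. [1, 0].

Step-to-step displacements: [-2, -1], [+4, +2], [-8, -4], [+16, +8]; each is -2× the previous.
step 5: [11, 5] + [-32, -16] → [-21, -11]
step 6: [-21, -11] + [+64, +32] → [43, 21]

[43, 21]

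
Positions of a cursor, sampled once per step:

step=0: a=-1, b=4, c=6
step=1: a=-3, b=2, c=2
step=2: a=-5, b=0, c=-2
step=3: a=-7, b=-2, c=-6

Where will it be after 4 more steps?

a=-15, b=-10, c=-22

The position changes by (-2, -2, -4) every step.
step 4: a=-7, b=-2, c=-6 + (-2, -2, -4) → a=-9, b=-4, c=-10
step 5: a=-9, b=-4, c=-10 + (-2, -2, -4) → a=-11, b=-6, c=-14
step 6: a=-11, b=-6, c=-14 + (-2, -2, -4) → a=-13, b=-8, c=-18
step 7: a=-13, b=-8, c=-18 + (-2, -2, -4) → a=-15, b=-10, c=-22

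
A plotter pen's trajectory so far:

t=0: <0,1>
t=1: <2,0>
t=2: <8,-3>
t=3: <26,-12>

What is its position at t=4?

<80,-39>

The jumps are <+2,-1>, <+6,-3>, <+18,-9> — a geometric progression with ratio 3.
step 4: <26,-12> + <+54,-27> → <80,-39>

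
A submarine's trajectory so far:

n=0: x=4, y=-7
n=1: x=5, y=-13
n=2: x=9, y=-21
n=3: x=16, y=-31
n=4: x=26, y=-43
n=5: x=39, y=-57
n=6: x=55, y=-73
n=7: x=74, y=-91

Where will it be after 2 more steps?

Taking differences between consecutive positions: (+1, -6), (+4, -8), (+7, -10), (+10, -12), (+13, -14), (+16, -16), (+19, -18). These grow by (+3, -2) each step.
step 8: x=74, y=-91 + (+22, -20) → x=96, y=-111
step 9: x=96, y=-111 + (+25, -22) → x=121, y=-133

x=121, y=-133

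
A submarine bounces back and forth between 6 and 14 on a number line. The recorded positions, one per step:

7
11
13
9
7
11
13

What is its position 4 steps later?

The value reflects between 6 and 14, moving 4 per step.
  step 7: 13 → 9
  step 8: 9 → 7
  step 9: 7 → 11
  step 10: 11 → 13

13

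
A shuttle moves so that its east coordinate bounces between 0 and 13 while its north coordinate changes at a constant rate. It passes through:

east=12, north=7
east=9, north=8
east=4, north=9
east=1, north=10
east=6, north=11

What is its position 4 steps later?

The east coordinate travels 5 per step and bounces off the walls at 0 and 13.
  step 5: 6 → 11
  step 6: 11 → 10
  step 7: 10 → 5
  step 8: 5 → 0
The north coordinate changes by +1 each step: at step 8 it is 15.

east=0, north=15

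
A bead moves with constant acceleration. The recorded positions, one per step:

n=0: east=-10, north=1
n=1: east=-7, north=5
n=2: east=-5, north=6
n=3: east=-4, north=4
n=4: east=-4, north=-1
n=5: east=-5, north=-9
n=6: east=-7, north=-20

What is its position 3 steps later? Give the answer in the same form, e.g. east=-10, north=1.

east=-19, north=-71

First differences are (+3, +4), (+2, +1), (+1, -2), (+0, -5), (-1, -8), (-2, -11); their common second difference is (-1, -3) (constant acceleration).
step 7: east=-7, north=-20 + (-3, -14) → east=-10, north=-34
step 8: east=-10, north=-34 + (-4, -17) → east=-14, north=-51
step 9: east=-14, north=-51 + (-5, -20) → east=-19, north=-71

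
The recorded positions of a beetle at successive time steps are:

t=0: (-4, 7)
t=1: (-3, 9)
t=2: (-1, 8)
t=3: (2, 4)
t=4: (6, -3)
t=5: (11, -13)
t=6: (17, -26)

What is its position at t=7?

(24, -42)

Successive displacements: (+1, +2), (+2, -1), (+3, -4), (+4, -7), (+5, -10), (+6, -13) — each changes by (+1, -3).
step 7: (17, -26) + (+7, -16) → (24, -42)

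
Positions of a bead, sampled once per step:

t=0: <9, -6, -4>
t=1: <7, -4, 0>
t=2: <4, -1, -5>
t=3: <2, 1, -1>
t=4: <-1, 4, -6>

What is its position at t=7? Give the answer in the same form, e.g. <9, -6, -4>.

Step-to-step displacements: <-2, +2, +4>, <-3, +3, -5>, <-2, +2, +4>, <-3, +3, -5> — a repeating cycle of length 2.
step 5: apply <-2, +2, +4> → <-3, 6, -2>
step 6: apply <-3, +3, -5> → <-6, 9, -7>
step 7: apply <-2, +2, +4> → <-8, 11, -3>

<-8, 11, -3>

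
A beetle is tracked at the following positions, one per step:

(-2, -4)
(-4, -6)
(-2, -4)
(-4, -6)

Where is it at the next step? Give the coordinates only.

The jumps are (-2, -2), (+2, +2), (-2, -2) — a geometric progression with ratio -1.
step 4: (-4, -6) + (+2, +2) → (-2, -4)

(-2, -4)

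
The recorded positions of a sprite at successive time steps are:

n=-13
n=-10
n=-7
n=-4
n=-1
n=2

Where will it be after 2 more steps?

The position changes by +3 every step.
step 6: 2 + 3 → n=5
step 7: 5 + 3 → n=8

n=8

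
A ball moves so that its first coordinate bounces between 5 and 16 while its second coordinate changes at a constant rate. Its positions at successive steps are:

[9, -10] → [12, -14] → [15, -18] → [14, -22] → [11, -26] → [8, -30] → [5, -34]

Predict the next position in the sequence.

[8, -38]

The first coordinate reflects between 5 and 16, moving 3 per step.
  step 7: 5 → 8
The second coordinate changes by -4 each step: at step 7 it is -38.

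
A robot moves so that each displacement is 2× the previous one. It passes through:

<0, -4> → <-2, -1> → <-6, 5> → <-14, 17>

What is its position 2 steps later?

<-62, 89>

Consecutive displacements <-2, +3>, <-4, +6>, <-8, +12> scale by a factor of 2 each step.
step 4: <-14, 17> + <-16, +24> → <-30, 41>
step 5: <-30, 41> + <-32, +48> → <-62, 89>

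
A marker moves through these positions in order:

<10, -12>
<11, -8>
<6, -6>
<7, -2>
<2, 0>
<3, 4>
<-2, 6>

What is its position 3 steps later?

The moves between consecutive positions are <+1, +4>, <-5, +2>, <+1, +4>, <-5, +2>, <+1, +4>, <-5, +2>; they repeat the 2-cycle [<+1, +4>, <-5, +2>].
step 7: apply <+1, +4> → <-1, 10>
step 8: apply <-5, +2> → <-6, 12>
step 9: apply <+1, +4> → <-5, 16>

<-5, 16>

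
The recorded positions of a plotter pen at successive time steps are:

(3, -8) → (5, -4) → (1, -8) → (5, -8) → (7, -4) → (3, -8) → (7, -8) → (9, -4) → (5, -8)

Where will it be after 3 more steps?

The moves between consecutive positions are (+2, +4), (-4, -4), (+4, +0), (+2, +4), (-4, -4), (+4, +0), (+2, +4), (-4, -4); they repeat the 3-cycle [(+2, +4), (-4, -4), (+4, +0)].
step 9: apply (+4, +0) → (9, -8)
step 10: apply (+2, +4) → (11, -4)
step 11: apply (-4, -4) → (7, -8)

(7, -8)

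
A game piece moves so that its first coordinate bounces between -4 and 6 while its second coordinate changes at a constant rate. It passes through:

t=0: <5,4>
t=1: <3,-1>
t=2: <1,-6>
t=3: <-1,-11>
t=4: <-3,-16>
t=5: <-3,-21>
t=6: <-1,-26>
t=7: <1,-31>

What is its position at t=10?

<5,-46>

The first coordinate travels 2 per step and bounces off the walls at -4 and 6.
  step 8: 1 → 3
  step 9: 3 → 5
  step 10: 5 → 5
The second coordinate changes by -5 each step: at step 10 it is -46.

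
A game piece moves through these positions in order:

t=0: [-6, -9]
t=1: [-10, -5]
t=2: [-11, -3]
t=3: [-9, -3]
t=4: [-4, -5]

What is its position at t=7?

[29, -23]

Taking differences between consecutive positions: [-4, +4], [-1, +2], [+2, +0], [+5, -2]. These grow by [+3, -2] each step.
step 5: [-4, -5] + [+8, -4] → [4, -9]
step 6: [4, -9] + [+11, -6] → [15, -15]
step 7: [15, -15] + [+14, -8] → [29, -23]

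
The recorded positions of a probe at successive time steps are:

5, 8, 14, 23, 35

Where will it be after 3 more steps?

89

Successive displacements: +3, +6, +9, +12 — each changes by +3.
step 5: 35 + 15 → 50
step 6: 50 + 18 → 68
step 7: 68 + 21 → 89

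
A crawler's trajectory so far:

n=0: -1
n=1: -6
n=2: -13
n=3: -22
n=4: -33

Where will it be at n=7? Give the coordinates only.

First differences are -5, -7, -9, -11; their common second difference is -2 (constant acceleration).
step 5: -33 − 13 → -46
step 6: -46 − 15 → -61
step 7: -61 − 17 → -78

-78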